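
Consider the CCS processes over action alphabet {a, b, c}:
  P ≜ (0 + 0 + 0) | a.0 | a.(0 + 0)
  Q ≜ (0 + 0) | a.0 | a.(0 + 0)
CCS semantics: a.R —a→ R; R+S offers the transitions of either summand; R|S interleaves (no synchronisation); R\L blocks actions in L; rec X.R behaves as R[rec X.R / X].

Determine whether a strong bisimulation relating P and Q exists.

Reachable graph of P (4 states):
  p0 = (0 + 0 + 0) | a.0 | a.(0 + 0) has moves -a-> p1, -a-> p2
  p1 = (0 + 0 + 0) | 0 | a.(0 + 0) has moves -a-> p3
  p2 = (0 + 0 + 0) | a.0 | (0 + 0) has moves -a-> p3
  p3 = (0 + 0 + 0) | 0 | (0 + 0) has moves (no moves)
Reachable graph of Q (4 states):
  q0 = (0 + 0) | a.0 | a.(0 + 0) has moves -a-> q1, -a-> q2
  q1 = (0 + 0) | 0 | a.(0 + 0) has moves -a-> q3
  q2 = (0 + 0) | a.0 | (0 + 0) has moves -a-> q3
  q3 = (0 + 0) | 0 | (0 + 0) has moves (no moves)
Partition-refinement fixed point:
  B0 = {p0, q0}
  B1 = {p1, p2, q1, q2}
  B2 = {p3, q3}
p0 ∈ B0, q0 ∈ B0 → same block

YES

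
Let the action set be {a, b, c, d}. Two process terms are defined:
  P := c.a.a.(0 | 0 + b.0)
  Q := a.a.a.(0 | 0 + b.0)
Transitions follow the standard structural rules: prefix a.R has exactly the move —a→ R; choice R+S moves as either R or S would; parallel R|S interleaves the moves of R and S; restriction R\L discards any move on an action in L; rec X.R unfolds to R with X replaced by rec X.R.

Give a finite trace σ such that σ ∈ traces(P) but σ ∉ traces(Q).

c

P's transition system — 5 states:
  m0 = c.a.a.(0 | 0 + b.0) ⊢ ··c··> m1
  m1 = a.a.(0 | 0 + b.0) ⊢ ··a··> m2
  m2 = a.(0 | 0 + b.0) ⊢ ··a··> m3
  m3 = 0 | 0 + b.0 ⊢ ··b··> m4
  m4 = 0 ⊢ ∅
Q's transition system — 5 states:
  n0 = a.a.a.(0 | 0 + b.0) ⊢ ··a··> n1
  n1 = a.a.(0 | 0 + b.0) ⊢ ··a··> n2
  n2 = a.(0 | 0 + b.0) ⊢ ··a··> n3
  n3 = 0 | 0 + b.0 ⊢ ··b··> n4
  n4 = 0 ⊢ ∅
Executing c from P (initial set {m0}):
  after c @ step 1: {m1}
  ✓ P
Executing c from Q (initial set {n0}):
  after c @ step 1: ∅  — Q cannot continue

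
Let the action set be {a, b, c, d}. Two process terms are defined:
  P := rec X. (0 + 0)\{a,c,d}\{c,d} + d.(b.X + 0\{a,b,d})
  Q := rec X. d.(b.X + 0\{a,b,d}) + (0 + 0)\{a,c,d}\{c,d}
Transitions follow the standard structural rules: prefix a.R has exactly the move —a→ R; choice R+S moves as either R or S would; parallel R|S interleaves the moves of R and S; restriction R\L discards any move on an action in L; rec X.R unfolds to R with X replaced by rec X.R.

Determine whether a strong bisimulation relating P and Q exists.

bisimilar

P's transition system — 2 states:
  s0 = rec X. (0 + 0)\{a,c,d}\{c,d} + d.(b.X + 0\{a,b,d}) | --d--▸ s1
  s1 = b.(rec X. (0 + 0)\{a,c,d}\{c,d} + d.(b.X + 0\{a,b,d})) + 0\{a,b,d} | --b--▸ s0
Q's transition system — 2 states:
  t0 = rec X. d.(b.X + 0\{a,b,d}) + (0 + 0)\{a,c,d}\{c,d} | --d--▸ t1
  t1 = b.(rec X. d.(b.X + 0\{a,b,d}) + (0 + 0)\{a,c,d}\{c,d}) + 0\{a,b,d} | --b--▸ t0
Coarsest stable partition (strong bisimilarity classes):
  B0 = {s0, t0}
  B1 = {s1, t1}
s0 ∈ B0, t0 ∈ B0 → same block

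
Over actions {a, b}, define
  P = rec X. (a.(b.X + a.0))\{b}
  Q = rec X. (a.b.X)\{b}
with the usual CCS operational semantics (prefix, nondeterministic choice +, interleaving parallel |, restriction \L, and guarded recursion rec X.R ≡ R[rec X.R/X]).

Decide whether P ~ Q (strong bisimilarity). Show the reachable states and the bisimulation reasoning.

P ≁ Q

Reachable graph of P (3 states):
  p0 = rec X. (a.(b.X + a.0))\{b} → --a--▸ p1
  p1 = (b.(rec X. (a.(b.X + a.0))\{b}) + a.0)\{b} → --a--▸ p2
  p2 = 0\{b} → ∅
Reachable graph of Q (2 states):
  q0 = rec X. (a.b.X)\{b} → --a--▸ q1
  q1 = (b.(rec X. (a.b.X)\{b}))\{b} → ∅
Coarsest stable partition (strong bisimilarity classes):
  B0 = {p0}
  B1 = {p1, q0}
  B2 = {p2, q1}
p0 ∈ B0, q0 ∈ B1 → different blocks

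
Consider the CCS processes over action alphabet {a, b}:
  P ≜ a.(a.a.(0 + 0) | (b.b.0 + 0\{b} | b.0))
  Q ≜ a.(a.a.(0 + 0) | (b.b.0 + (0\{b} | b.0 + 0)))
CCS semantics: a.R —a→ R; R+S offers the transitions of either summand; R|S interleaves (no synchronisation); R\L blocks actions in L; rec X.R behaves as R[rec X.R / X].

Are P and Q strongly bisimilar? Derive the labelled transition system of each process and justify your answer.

LTS(P): 13 reachable states
  m0 = a.(a.a.(0 + 0) | (b.b.0 + 0\{b} | b.0)) has moves -a-> m1
  m1 = a.a.(0 + 0) | (b.b.0 + 0\{b} | b.0) has moves -a-> m2, -b-> m3, -b-> m4
  m2 = a.(0 + 0) | (b.b.0 + 0\{b} | b.0) has moves -a-> m5, -b-> m6, -b-> m7
  m3 = a.a.(0 + 0) | (0\{b} | 0) has moves -a-> m6
  m4 = a.a.(0 + 0) | b.0 has moves -a-> m7, -b-> m8
  m5 = (0 + 0) | (b.b.0 + 0\{b} | b.0) has moves -b-> m10, -b-> m9
  m6 = a.(0 + 0) | (0\{b} | 0) has moves -a-> m9
  m7 = a.(0 + 0) | b.0 has moves -a-> m10, -b-> m11
  m8 = a.a.(0 + 0) | 0 has moves -a-> m11
  m9 = (0 + 0) | (0\{b} | 0) has moves deadlocked
  m10 = (0 + 0) | b.0 has moves -b-> m12
  m11 = a.(0 + 0) | 0 has moves -a-> m12
  m12 = (0 + 0) | 0 has moves deadlocked
LTS(Q): 13 reachable states
  n0 = a.(a.a.(0 + 0) | (b.b.0 + (0\{b} | b.0 + 0))) has moves -a-> n1
  n1 = a.a.(0 + 0) | (b.b.0 + (0\{b} | b.0 + 0)) has moves -a-> n2, -b-> n3, -b-> n4
  n2 = a.(0 + 0) | (b.b.0 + (0\{b} | b.0 + 0)) has moves -a-> n5, -b-> n6, -b-> n7
  n3 = a.a.(0 + 0) | (0\{b} | 0) has moves -a-> n6
  n4 = a.a.(0 + 0) | b.0 has moves -a-> n7, -b-> n8
  n5 = (0 + 0) | (b.b.0 + (0\{b} | b.0 + 0)) has moves -b-> n10, -b-> n9
  n6 = a.(0 + 0) | (0\{b} | 0) has moves -a-> n9
  n7 = a.(0 + 0) | b.0 has moves -a-> n10, -b-> n11
  n8 = a.a.(0 + 0) | 0 has moves -a-> n11
  n9 = (0 + 0) | (0\{b} | 0) has moves deadlocked
  n10 = (0 + 0) | b.0 has moves -b-> n12
  n11 = a.(0 + 0) | 0 has moves -a-> n12
  n12 = (0 + 0) | 0 has moves deadlocked
Partition-refinement fixed point:
  B0 = {m0, n0}
  B1 = {m1, n1}
  B2 = {m4, n4}
  B3 = {m7, n7}
  B4 = {m10, n10}
  B5 = {m12, m9, n12, n9}
  B6 = {m11, m6, n11, n6}
  B7 = {m3, m8, n3, n8}
  B8 = {m2, n2}
  B9 = {m5, n5}
m0 ∈ B0, n0 ∈ B0 → same block

YES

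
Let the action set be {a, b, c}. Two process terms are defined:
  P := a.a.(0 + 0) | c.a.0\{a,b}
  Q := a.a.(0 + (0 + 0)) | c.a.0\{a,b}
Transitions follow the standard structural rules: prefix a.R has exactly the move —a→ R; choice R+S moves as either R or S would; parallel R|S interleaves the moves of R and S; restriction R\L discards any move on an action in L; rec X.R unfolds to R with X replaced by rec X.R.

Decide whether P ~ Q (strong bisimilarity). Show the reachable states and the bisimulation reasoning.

LTS(P): 9 reachable states
  p0 = a.a.(0 + 0) | c.a.0\{a,b} has moves =a=> p1, =c=> p2
  p1 = a.(0 + 0) | c.a.0\{a,b} has moves =a=> p3, =c=> p4
  p2 = a.a.(0 + 0) | a.0\{a,b} has moves =a=> p4, =a=> p5
  p3 = (0 + 0) | c.a.0\{a,b} has moves =c=> p6
  p4 = a.(0 + 0) | a.0\{a,b} has moves =a=> p6, =a=> p7
  p5 = a.a.(0 + 0) | 0\{a,b} has moves =a=> p7
  p6 = (0 + 0) | a.0\{a,b} has moves =a=> p8
  p7 = a.(0 + 0) | 0\{a,b} has moves =a=> p8
  p8 = (0 + 0) | 0\{a,b} has moves stopped
LTS(Q): 9 reachable states
  q0 = a.a.(0 + (0 + 0)) | c.a.0\{a,b} has moves =a=> q1, =c=> q2
  q1 = a.(0 + (0 + 0)) | c.a.0\{a,b} has moves =a=> q3, =c=> q4
  q2 = a.a.(0 + (0 + 0)) | a.0\{a,b} has moves =a=> q4, =a=> q5
  q3 = (0 + (0 + 0)) | c.a.0\{a,b} has moves =c=> q6
  q4 = a.(0 + (0 + 0)) | a.0\{a,b} has moves =a=> q6, =a=> q7
  q5 = a.a.(0 + (0 + 0)) | 0\{a,b} has moves =a=> q7
  q6 = (0 + (0 + 0)) | a.0\{a,b} has moves =a=> q8
  q7 = a.(0 + (0 + 0)) | 0\{a,b} has moves =a=> q8
  q8 = (0 + (0 + 0)) | 0\{a,b} has moves stopped
Coarsest stable partition (strong bisimilarity classes):
  B0 = {p0, q0}
  B1 = {p2, q2}
  B2 = {p4, p5, q4, q5}
  B3 = {p6, p7, q6, q7}
  B4 = {p8, q8}
  B5 = {p1, q1}
  B6 = {p3, q3}
p0 ∈ B0, q0 ∈ B0 → same block

P ~ Q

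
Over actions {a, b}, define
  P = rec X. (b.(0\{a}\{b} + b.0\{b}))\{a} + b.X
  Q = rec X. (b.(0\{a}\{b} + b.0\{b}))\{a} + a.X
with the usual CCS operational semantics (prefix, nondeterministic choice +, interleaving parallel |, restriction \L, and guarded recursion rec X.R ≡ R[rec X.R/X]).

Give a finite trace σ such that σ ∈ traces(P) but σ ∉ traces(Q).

bbb

P's transition system — 3 states:
  u0 = rec X. (b.(0\{a}\{b} + b.0\{b}))\{a} + b.X | -b-> u0, -b-> u1
  u1 = (0\{a}\{b} + b.0\{b})\{a} | -b-> u2
  u2 = 0\{b}\{a} | deadlocked
Q's transition system — 3 states:
  v0 = rec X. (b.(0\{a}\{b} + b.0\{b}))\{a} + a.X | -a-> v0, -b-> v1
  v1 = (0\{a}\{b} + b.0\{b})\{a} | -b-> v2
  v2 = 0\{b}\{a} | deadlocked
Executing bbb from P (initial set {u0}):
  after b @ step 1: {u0, u1}
  after b @ step 2: {u0, u1, u2}
  after b @ step 3: {u0, u1, u2}
  ✓ P
Executing bbb from Q (initial set {v0}):
  after b @ step 1: {v1}
  after b @ step 2: {v2}
  after b @ step 3: ∅ (Q stuck)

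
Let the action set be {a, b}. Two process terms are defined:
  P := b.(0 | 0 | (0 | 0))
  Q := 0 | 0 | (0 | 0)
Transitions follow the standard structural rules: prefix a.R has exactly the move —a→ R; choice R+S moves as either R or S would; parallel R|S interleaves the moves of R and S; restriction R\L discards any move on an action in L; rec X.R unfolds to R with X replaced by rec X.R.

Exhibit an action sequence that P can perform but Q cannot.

LTS(P): 2 reachable states
  m0 = b.(0 | 0 | (0 | 0)) → --b--▸ m1
  m1 = 0 | 0 | (0 | 0) → stopped
LTS(Q): 1 reachable states
  n0 = 0 | 0 | (0 | 0) → stopped
Trace ⟨b⟩ through P, begin at {m0}:
  step 1 (b): {m1}
  ✓ P
Trace ⟨b⟩ through Q, begin at {n0}:
  step 1 (b): no successor for Q

b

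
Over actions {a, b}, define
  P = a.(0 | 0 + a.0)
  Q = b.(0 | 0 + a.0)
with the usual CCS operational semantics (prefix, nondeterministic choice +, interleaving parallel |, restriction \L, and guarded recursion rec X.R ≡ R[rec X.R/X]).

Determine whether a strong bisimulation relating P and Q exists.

P's transition system — 3 states:
  s0 = a.(0 | 0 + a.0) :: —a→ s1
  s1 = 0 | 0 + a.0 :: —a→ s2
  s2 = 0 :: stopped
Q's transition system — 3 states:
  t0 = b.(0 | 0 + a.0) :: —b→ t1
  t1 = 0 | 0 + a.0 :: —a→ t2
  t2 = 0 :: stopped
Partition-refinement fixed point:
  B0 = {s0}
  B1 = {s1, t1}
  B2 = {s2, t2}
  B3 = {t0}
s0 ∈ B0, t0 ∈ B3 → different blocks

not bisimilar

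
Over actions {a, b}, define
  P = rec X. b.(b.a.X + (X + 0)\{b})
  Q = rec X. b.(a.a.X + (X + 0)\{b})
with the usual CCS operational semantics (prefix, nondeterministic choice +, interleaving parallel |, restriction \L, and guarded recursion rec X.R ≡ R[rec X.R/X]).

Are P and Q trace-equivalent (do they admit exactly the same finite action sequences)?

LTS(P): 3 reachable states
  s0 = rec X. b.(b.a.X + (X + 0)\{b}) :: -b-> s1
  s1 = b.a.(rec X. b.(b.a.X + (X + 0)\{b})) + ((rec X. b.(b.a.X + (X + 0)\{b})) + 0)\{b} :: -b-> s2
  s2 = a.(rec X. b.(b.a.X + (X + 0)\{b})) :: -a-> s0
LTS(Q): 3 reachable states
  t0 = rec X. b.(a.a.X + (X + 0)\{b}) :: -b-> t1
  t1 = a.a.(rec X. b.(a.a.X + (X + 0)\{b})) + ((rec X. b.(a.a.X + (X + 0)\{b})) + 0)\{b} :: -a-> t2
  t2 = a.(rec X. b.(a.a.X + (X + 0)\{b})) :: -a-> t0
Executing bb from P (initial set {s0}):
  after b @ step 1: {s1}
  after b @ step 2: {s2}
  ✓ P
Executing bb from Q (initial set {t0}):
  after b @ step 1: {t1}
  after b @ step 2: ∅ (Q stuck)

NO — witness ⟨bb⟩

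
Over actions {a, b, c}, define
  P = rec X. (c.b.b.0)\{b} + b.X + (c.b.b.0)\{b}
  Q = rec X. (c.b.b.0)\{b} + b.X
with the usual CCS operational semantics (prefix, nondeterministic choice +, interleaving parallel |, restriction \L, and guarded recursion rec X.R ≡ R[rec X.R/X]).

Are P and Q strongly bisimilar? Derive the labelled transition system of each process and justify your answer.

LTS(P): 2 reachable states
  m0 = rec X. (c.b.b.0)\{b} + b.X + (c.b.b.0)\{b} | --b--▸ m0, --c--▸ m1
  m1 = (b.b.0)\{b} | deadlocked
LTS(Q): 2 reachable states
  n0 = rec X. (c.b.b.0)\{b} + b.X | --b--▸ n0, --c--▸ n1
  n1 = (b.b.0)\{b} | deadlocked
Bisimilarity quotient blocks:
  B0 = {m0, n0}
  B1 = {m1, n1}
m0 ∈ B0, n0 ∈ B0 → same block

YES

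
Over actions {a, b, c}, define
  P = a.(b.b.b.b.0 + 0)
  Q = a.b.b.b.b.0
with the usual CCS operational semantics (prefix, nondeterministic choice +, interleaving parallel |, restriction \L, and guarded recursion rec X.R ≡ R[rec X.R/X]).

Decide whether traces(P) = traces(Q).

P's transition system — 6 states:
  u0 = a.(b.b.b.b.0 + 0) has moves -a-> u1
  u1 = b.b.b.b.0 + 0 has moves -b-> u2
  u2 = b.b.b.0 has moves -b-> u3
  u3 = b.b.0 has moves -b-> u4
  u4 = b.0 has moves -b-> u5
  u5 = 0 has moves deadlocked
Q's transition system — 6 states:
  v0 = a.b.b.b.b.0 has moves -a-> v1
  v1 = b.b.b.b.0 has moves -b-> v2
  v2 = b.b.b.0 has moves -b-> v3
  v3 = b.b.0 has moves -b-> v4
  v4 = b.0 has moves -b-> v5
  v5 = 0 has moves deadlocked
Bisimilarity quotient blocks:
  B0 = {u0, v0}
  B1 = {u1, v1}
  B2 = {u2, v2}
  B3 = {u3, v3}
  B4 = {u4, v4}
  B5 = {u5, v5}
u0 ∈ B0, v0 ∈ B0 → same block
Bisimilar ⇒ trace-equivalent.

YES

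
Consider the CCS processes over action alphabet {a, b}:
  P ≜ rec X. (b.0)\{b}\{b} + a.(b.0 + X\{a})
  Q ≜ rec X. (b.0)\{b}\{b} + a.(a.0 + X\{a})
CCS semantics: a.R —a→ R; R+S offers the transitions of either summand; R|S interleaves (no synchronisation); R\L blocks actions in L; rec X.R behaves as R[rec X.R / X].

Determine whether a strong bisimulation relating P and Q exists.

Reachable graph of P (3 states):
  s0 = rec X. (b.0)\{b}\{b} + a.(b.0 + X\{a}) has moves —a→ s1
  s1 = b.0 + (rec X. (b.0)\{b}\{b} + a.(b.0 + X\{a}))\{a} has moves —b→ s2
  s2 = 0 has moves ·
Reachable graph of Q (3 states):
  t0 = rec X. (b.0)\{b}\{b} + a.(a.0 + X\{a}) has moves —a→ t1
  t1 = a.0 + (rec X. (b.0)\{b}\{b} + a.(a.0 + X\{a}))\{a} has moves —a→ t2
  t2 = 0 has moves ·
Partition-refinement fixed point:
  B0 = {s0}
  B1 = {s1}
  B2 = {s2, t2}
  B3 = {t0}
  B4 = {t1}
s0 ∈ B0, t0 ∈ B3 → different blocks

NO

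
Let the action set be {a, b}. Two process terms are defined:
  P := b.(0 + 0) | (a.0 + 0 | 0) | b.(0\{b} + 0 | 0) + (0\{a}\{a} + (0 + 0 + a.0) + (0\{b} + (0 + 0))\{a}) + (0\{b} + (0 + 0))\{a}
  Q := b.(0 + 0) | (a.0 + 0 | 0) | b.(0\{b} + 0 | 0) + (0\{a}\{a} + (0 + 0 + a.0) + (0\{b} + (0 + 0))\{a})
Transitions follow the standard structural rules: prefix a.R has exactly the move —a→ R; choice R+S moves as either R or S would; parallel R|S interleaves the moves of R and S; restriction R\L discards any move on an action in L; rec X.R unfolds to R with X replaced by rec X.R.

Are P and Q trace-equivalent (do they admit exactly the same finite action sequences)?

P's transition system — 9 states:
  p0 = b.(0 + 0) | (a.0 + 0 | 0) | b.(0\{b} + 0 | 0) + (0\{a}\{a} + (0 + 0 + a.0) + (0\{b} + (0 + 0))\{a}) + (0\{b} + (0 + 0))\{a} → ··a··> p1, ··a··> p2, ··b··> p3, ··b··> p4
  p1 = 0 → ·
  p2 = b.(0 + 0) | 0 | b.(0\{b} + 0 | 0) → ··b··> p5, ··b··> p6
  p3 = (0 + 0) | (a.0 + 0 | 0) | b.(0\{b} + 0 | 0) → ··a··> p5, ··b··> p7
  p4 = b.(0 + 0) | (a.0 + 0 | 0) | (0\{b} + 0 | 0) → ··a··> p6, ··b··> p7
  p5 = (0 + 0) | 0 | b.(0\{b} + 0 | 0) → ··b··> p8
  p6 = b.(0 + 0) | 0 | (0\{b} + 0 | 0) → ··b··> p8
  p7 = (0 + 0) | (a.0 + 0 | 0) | (0\{b} + 0 | 0) → ··a··> p8
  p8 = (0 + 0) | 0 | (0\{b} + 0 | 0) → ·
Q's transition system — 9 states:
  q0 = b.(0 + 0) | (a.0 + 0 | 0) | b.(0\{b} + 0 | 0) + (0\{a}\{a} + (0 + 0 + a.0) + (0\{b} + (0 + 0))\{a}) → ··a··> q1, ··a··> q2, ··b··> q3, ··b··> q4
  q1 = 0 → ·
  q2 = b.(0 + 0) | 0 | b.(0\{b} + 0 | 0) → ··b··> q5, ··b··> q6
  q3 = (0 + 0) | (a.0 + 0 | 0) | b.(0\{b} + 0 | 0) → ··a··> q5, ··b··> q7
  q4 = b.(0 + 0) | (a.0 + 0 | 0) | (0\{b} + 0 | 0) → ··a··> q6, ··b··> q7
  q5 = (0 + 0) | 0 | b.(0\{b} + 0 | 0) → ··b··> q8
  q6 = b.(0 + 0) | 0 | (0\{b} + 0 | 0) → ··b··> q8
  q7 = (0 + 0) | (a.0 + 0 | 0) | (0\{b} + 0 | 0) → ··a··> q8
  q8 = (0 + 0) | 0 | (0\{b} + 0 | 0) → ·
Coarsest stable partition (strong bisimilarity classes):
  B0 = {p0, q0}
  B1 = {p2, q2}
  B2 = {p5, p6, q5, q6}
  B3 = {p1, p8, q1, q8}
  B4 = {p3, p4, q3, q4}
  B5 = {p7, q7}
p0 ∈ B0, q0 ∈ B0 → same block
Bisimilar ⇒ trace-equivalent.

YES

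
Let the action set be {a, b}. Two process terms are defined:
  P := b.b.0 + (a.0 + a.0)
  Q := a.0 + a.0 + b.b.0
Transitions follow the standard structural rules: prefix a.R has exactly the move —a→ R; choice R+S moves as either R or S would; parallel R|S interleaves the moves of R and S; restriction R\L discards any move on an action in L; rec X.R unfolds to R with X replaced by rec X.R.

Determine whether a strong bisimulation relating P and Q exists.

P's transition system — 3 states:
  m0 = b.b.0 + (a.0 + a.0) has moves =a=> m1, =b=> m2
  m1 = 0 has moves ∅
  m2 = b.0 has moves =b=> m1
Q's transition system — 3 states:
  n0 = a.0 + a.0 + b.b.0 has moves =a=> n1, =b=> n2
  n1 = 0 has moves ∅
  n2 = b.0 has moves =b=> n1
Coarsest stable partition (strong bisimilarity classes):
  B0 = {m0, n0}
  B1 = {m1, n1}
  B2 = {m2, n2}
m0 ∈ B0, n0 ∈ B0 → same block

P ~ Q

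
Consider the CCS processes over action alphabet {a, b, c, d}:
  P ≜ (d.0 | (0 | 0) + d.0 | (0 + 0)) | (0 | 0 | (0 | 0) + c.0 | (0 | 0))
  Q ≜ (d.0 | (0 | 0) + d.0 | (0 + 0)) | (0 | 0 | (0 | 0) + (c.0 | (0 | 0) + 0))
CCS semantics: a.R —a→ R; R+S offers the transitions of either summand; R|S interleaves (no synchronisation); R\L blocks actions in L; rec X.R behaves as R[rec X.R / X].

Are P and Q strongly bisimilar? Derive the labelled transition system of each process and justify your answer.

YES

Reachable graph of P (6 states):
  m0 = (d.0 | (0 | 0) + d.0 | (0 + 0)) | (0 | 0 | (0 | 0) + c.0 | (0 | 0)) ⊢ —c→ m1, —d→ m2, —d→ m3
  m1 = (d.0 | (0 | 0) + d.0 | (0 + 0)) | (0 | (0 | 0)) ⊢ —d→ m4, —d→ m5
  m2 = 0 | (0 + 0) | (0 | 0 | (0 | 0) + c.0 | (0 | 0)) ⊢ —c→ m4
  m3 = 0 | (0 | 0) | (0 | 0 | (0 | 0) + c.0 | (0 | 0)) ⊢ —c→ m5
  m4 = 0 | (0 + 0) | (0 | (0 | 0)) ⊢ ∅
  m5 = 0 | (0 | 0) | (0 | (0 | 0)) ⊢ ∅
Reachable graph of Q (6 states):
  n0 = (d.0 | (0 | 0) + d.0 | (0 + 0)) | (0 | 0 | (0 | 0) + (c.0 | (0 | 0) + 0)) ⊢ —c→ n1, —d→ n2, —d→ n3
  n1 = (d.0 | (0 | 0) + d.0 | (0 + 0)) | (0 | (0 | 0)) ⊢ —d→ n4, —d→ n5
  n2 = 0 | (0 + 0) | (0 | 0 | (0 | 0) + (c.0 | (0 | 0) + 0)) ⊢ —c→ n4
  n3 = 0 | (0 | 0) | (0 | 0 | (0 | 0) + (c.0 | (0 | 0) + 0)) ⊢ —c→ n5
  n4 = 0 | (0 + 0) | (0 | (0 | 0)) ⊢ ∅
  n5 = 0 | (0 | 0) | (0 | (0 | 0)) ⊢ ∅
Coarsest stable partition (strong bisimilarity classes):
  B0 = {m0, n0}
  B1 = {m2, m3, n2, n3}
  B2 = {m4, m5, n4, n5}
  B3 = {m1, n1}
m0 ∈ B0, n0 ∈ B0 → same block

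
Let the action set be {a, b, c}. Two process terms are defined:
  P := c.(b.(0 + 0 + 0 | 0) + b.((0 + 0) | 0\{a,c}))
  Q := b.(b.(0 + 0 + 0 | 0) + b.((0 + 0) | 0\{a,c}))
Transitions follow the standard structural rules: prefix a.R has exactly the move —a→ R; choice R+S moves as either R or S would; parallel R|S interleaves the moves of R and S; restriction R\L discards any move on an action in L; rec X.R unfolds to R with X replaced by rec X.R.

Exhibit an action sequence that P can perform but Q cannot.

c

Reachable graph of P (4 states):
  m0 = c.(b.(0 + 0 + 0 | 0) + b.((0 + 0) | 0\{a,c})) has moves —c→ m1
  m1 = b.(0 + 0 + 0 | 0) + b.((0 + 0) | 0\{a,c}) has moves —b→ m2, —b→ m3
  m2 = (0 + 0) | 0\{a,c} has moves deadlocked
  m3 = 0 + 0 + 0 | 0 has moves deadlocked
Reachable graph of Q (4 states):
  n0 = b.(b.(0 + 0 + 0 | 0) + b.((0 + 0) | 0\{a,c})) has moves —b→ n1
  n1 = b.(0 + 0 + 0 | 0) + b.((0 + 0) | 0\{a,c}) has moves —b→ n2, —b→ n3
  n2 = (0 + 0) | 0\{a,c} has moves deadlocked
  n3 = 0 + 0 + 0 | 0 has moves deadlocked
Run σ = ⟨c⟩ on P: start {m0}
  after c @ step 1: {m1}
  P completes σ.
Run σ = ⟨c⟩ on Q: start {n0}
  after c @ step 1: ∅  — Q cannot continue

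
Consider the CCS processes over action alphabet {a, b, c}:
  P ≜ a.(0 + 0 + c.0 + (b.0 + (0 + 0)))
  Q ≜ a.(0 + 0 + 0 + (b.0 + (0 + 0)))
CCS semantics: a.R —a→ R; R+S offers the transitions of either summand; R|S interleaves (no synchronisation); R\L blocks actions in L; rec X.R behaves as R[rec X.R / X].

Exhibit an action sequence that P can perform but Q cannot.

ac

Reachable graph of P (3 states):
  u0 = a.(0 + 0 + c.0 + (b.0 + (0 + 0))) | —a→ u1
  u1 = 0 + 0 + c.0 + (b.0 + (0 + 0)) | —b→ u2, —c→ u2
  u2 = 0 | ∅
Reachable graph of Q (3 states):
  v0 = a.(0 + 0 + 0 + (b.0 + (0 + 0))) | —a→ v1
  v1 = 0 + 0 + 0 + (b.0 + (0 + 0)) | —b→ v2
  v2 = 0 | ∅
Run σ = ⟨ac⟩ on P: start {u0}
  [1] a ⇒ {u1}
  [2] c ⇒ {u2}
  ✓ P
Run σ = ⟨ac⟩ on Q: start {v0}
  [1] a ⇒ {v1}
  [2] c ⇒ ∅  — Q cannot continue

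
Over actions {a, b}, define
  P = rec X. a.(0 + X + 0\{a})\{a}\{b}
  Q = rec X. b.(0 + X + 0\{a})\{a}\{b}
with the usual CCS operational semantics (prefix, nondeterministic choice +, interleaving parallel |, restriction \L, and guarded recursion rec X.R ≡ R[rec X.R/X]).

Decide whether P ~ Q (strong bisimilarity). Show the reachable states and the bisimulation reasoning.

NO

LTS(P): 2 reachable states
  u0 = rec X. a.(0 + X + 0\{a})\{a}\{b} | ··a··> u1
  u1 = (0 + (rec X. a.(0 + X + 0\{a})\{a}\{b}) + 0\{a})\{a}\{b} | ∅
LTS(Q): 2 reachable states
  v0 = rec X. b.(0 + X + 0\{a})\{a}\{b} | ··b··> v1
  v1 = (0 + (rec X. b.(0 + X + 0\{a})\{a}\{b}) + 0\{a})\{a}\{b} | ∅
Bisimilarity quotient blocks:
  B0 = {u0}
  B1 = {u1, v1}
  B2 = {v0}
u0 ∈ B0, v0 ∈ B2 → different blocks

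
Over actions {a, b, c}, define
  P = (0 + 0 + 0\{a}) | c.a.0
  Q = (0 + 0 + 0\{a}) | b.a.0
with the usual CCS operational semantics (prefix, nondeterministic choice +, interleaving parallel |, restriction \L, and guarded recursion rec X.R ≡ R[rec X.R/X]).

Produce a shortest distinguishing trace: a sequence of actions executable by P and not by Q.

P's transition system — 3 states:
  m0 = (0 + 0 + 0\{a}) | c.a.0 ⊢ -c-> m1
  m1 = (0 + 0 + 0\{a}) | a.0 ⊢ -a-> m2
  m2 = (0 + 0 + 0\{a}) | 0 ⊢ stopped
Q's transition system — 3 states:
  n0 = (0 + 0 + 0\{a}) | b.a.0 ⊢ -b-> n1
  n1 = (0 + 0 + 0\{a}) | a.0 ⊢ -a-> n2
  n2 = (0 + 0 + 0\{a}) | 0 ⊢ stopped
Run σ = ⟨c⟩ on P: start {m0}
  after c @ step 1: {m1}
  ✓ P
Run σ = ⟨c⟩ on Q: start {n0}
  after c @ step 1: no successor for Q

c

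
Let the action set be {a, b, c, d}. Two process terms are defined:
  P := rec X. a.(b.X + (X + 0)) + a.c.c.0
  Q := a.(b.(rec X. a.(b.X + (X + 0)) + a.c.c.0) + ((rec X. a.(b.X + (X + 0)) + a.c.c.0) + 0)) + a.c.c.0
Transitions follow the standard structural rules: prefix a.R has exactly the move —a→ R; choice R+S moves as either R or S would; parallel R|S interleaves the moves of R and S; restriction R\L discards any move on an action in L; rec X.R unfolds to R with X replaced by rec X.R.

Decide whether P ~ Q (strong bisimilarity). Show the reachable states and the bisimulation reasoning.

YES

P's transition system — 5 states:
  s0 = rec X. a.(b.X + (X + 0)) + a.c.c.0 has moves --a--▸ s1, --a--▸ s2
  s1 = b.(rec X. a.(b.X + (X + 0)) + a.c.c.0) + ((rec X. a.(b.X + (X + 0)) + a.c.c.0) + 0) has moves --a--▸ s1, --a--▸ s2, --b--▸ s0
  s2 = c.c.0 has moves --c--▸ s3
  s3 = c.0 has moves --c--▸ s4
  s4 = 0 has moves ·
Q's transition system — 6 states:
  t0 = a.(b.(rec X. a.(b.X + (X + 0)) + a.c.c.0) + ((rec X. a.(b.X + (X + 0)) + a.c.c.0) + 0)) + a.c.c.0 has moves --a--▸ t1, --a--▸ t2
  t1 = b.(rec X. a.(b.X + (X + 0)) + a.c.c.0) + ((rec X. a.(b.X + (X + 0)) + a.c.c.0) + 0) has moves --a--▸ t1, --a--▸ t2, --b--▸ t3
  t2 = c.c.0 has moves --c--▸ t4
  t3 = rec X. a.(b.X + (X + 0)) + a.c.c.0 has moves --a--▸ t1, --a--▸ t2
  t4 = c.0 has moves --c--▸ t5
  t5 = 0 has moves ·
Bisimilarity quotient blocks:
  B0 = {s0, t0, t3}
  B1 = {s2, t2}
  B2 = {s3, t4}
  B3 = {s4, t5}
  B4 = {s1, t1}
s0 ∈ B0, t0 ∈ B0 → same block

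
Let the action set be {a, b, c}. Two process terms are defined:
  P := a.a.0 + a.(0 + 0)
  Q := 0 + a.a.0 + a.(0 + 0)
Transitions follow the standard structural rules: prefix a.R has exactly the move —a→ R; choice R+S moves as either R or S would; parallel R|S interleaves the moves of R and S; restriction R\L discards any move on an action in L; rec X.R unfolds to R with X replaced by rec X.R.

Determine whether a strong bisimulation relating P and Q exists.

bisimilar

P's transition system — 4 states:
  u0 = a.a.0 + a.(0 + 0) | =a=> u1, =a=> u2
  u1 = 0 + 0 | ∅
  u2 = a.0 | =a=> u3
  u3 = 0 | ∅
Q's transition system — 4 states:
  v0 = 0 + a.a.0 + a.(0 + 0) | =a=> v1, =a=> v2
  v1 = 0 + 0 | ∅
  v2 = a.0 | =a=> v3
  v3 = 0 | ∅
Partition-refinement fixed point:
  B0 = {u0, v0}
  B1 = {u1, u3, v1, v3}
  B2 = {u2, v2}
u0 ∈ B0, v0 ∈ B0 → same block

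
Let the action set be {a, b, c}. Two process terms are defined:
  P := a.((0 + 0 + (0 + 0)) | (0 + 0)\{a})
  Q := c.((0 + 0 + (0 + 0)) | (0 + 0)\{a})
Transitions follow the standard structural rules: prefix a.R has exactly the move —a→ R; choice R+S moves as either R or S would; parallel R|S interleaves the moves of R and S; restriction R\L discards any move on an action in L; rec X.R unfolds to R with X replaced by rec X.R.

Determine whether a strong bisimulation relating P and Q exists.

P ≁ Q

P's transition system — 2 states:
  u0 = a.((0 + 0 + (0 + 0)) | (0 + 0)\{a}) ⊢ --a--▸ u1
  u1 = (0 + 0 + (0 + 0)) | (0 + 0)\{a} ⊢ deadlocked
Q's transition system — 2 states:
  v0 = c.((0 + 0 + (0 + 0)) | (0 + 0)\{a}) ⊢ --c--▸ v1
  v1 = (0 + 0 + (0 + 0)) | (0 + 0)\{a} ⊢ deadlocked
Partition-refinement fixed point:
  B0 = {u0}
  B1 = {u1, v1}
  B2 = {v0}
u0 ∈ B0, v0 ∈ B2 → different blocks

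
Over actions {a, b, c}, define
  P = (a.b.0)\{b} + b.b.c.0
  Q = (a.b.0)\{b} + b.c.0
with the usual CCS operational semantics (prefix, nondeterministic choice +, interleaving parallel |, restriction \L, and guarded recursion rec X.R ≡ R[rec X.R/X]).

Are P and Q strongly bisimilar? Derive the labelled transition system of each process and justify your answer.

not bisimilar

LTS(P): 5 reachable states
  m0 = (a.b.0)\{b} + b.b.c.0 ⊢ =a=> m1, =b=> m2
  m1 = (b.0)\{b} ⊢ deadlocked
  m2 = b.c.0 ⊢ =b=> m3
  m3 = c.0 ⊢ =c=> m4
  m4 = 0 ⊢ deadlocked
LTS(Q): 4 reachable states
  n0 = (a.b.0)\{b} + b.c.0 ⊢ =a=> n1, =b=> n2
  n1 = (b.0)\{b} ⊢ deadlocked
  n2 = c.0 ⊢ =c=> n3
  n3 = 0 ⊢ deadlocked
Partition-refinement fixed point:
  B0 = {m0}
  B1 = {m1, m4, n1, n3}
  B2 = {m2}
  B3 = {m3, n2}
  B4 = {n0}
m0 ∈ B0, n0 ∈ B4 → different blocks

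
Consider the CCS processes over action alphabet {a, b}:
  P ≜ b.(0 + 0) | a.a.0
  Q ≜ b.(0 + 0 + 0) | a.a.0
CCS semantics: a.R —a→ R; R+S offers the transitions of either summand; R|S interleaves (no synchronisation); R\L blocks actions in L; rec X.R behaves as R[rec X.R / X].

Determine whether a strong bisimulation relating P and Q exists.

P's transition system — 6 states:
  m0 = b.(0 + 0) | a.a.0 has moves =a=> m1, =b=> m2
  m1 = b.(0 + 0) | a.0 has moves =a=> m3, =b=> m4
  m2 = (0 + 0) | a.a.0 has moves =a=> m4
  m3 = b.(0 + 0) | 0 has moves =b=> m5
  m4 = (0 + 0) | a.0 has moves =a=> m5
  m5 = (0 + 0) | 0 has moves (no moves)
Q's transition system — 6 states:
  n0 = b.(0 + 0 + 0) | a.a.0 has moves =a=> n1, =b=> n2
  n1 = b.(0 + 0 + 0) | a.0 has moves =a=> n3, =b=> n4
  n2 = (0 + 0 + 0) | a.a.0 has moves =a=> n4
  n3 = b.(0 + 0 + 0) | 0 has moves =b=> n5
  n4 = (0 + 0 + 0) | a.0 has moves =a=> n5
  n5 = (0 + 0 + 0) | 0 has moves (no moves)
Partition-refinement fixed point:
  B0 = {m0, n0}
  B1 = {m2, n2}
  B2 = {m4, n4}
  B3 = {m5, n5}
  B4 = {m1, n1}
  B5 = {m3, n3}
m0 ∈ B0, n0 ∈ B0 → same block

bisimilar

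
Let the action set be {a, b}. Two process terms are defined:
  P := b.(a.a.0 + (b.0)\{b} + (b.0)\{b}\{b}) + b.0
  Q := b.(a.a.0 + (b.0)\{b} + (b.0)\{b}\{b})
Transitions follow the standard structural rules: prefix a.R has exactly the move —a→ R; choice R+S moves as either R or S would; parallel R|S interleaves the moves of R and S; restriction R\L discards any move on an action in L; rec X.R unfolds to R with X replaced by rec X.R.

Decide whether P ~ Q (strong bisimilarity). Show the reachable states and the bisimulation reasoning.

not bisimilar

LTS(P): 4 reachable states
  s0 = b.(a.a.0 + (b.0)\{b} + (b.0)\{b}\{b}) + b.0 ⊢ ··b··> s1, ··b··> s2
  s1 = 0 ⊢ stopped
  s2 = a.a.0 + (b.0)\{b} + (b.0)\{b}\{b} ⊢ ··a··> s3
  s3 = a.0 ⊢ ··a··> s1
LTS(Q): 4 reachable states
  t0 = b.(a.a.0 + (b.0)\{b} + (b.0)\{b}\{b}) ⊢ ··b··> t1
  t1 = a.a.0 + (b.0)\{b} + (b.0)\{b}\{b} ⊢ ··a··> t2
  t2 = a.0 ⊢ ··a··> t3
  t3 = 0 ⊢ stopped
Partition-refinement fixed point:
  B0 = {s0}
  B1 = {s2, t1}
  B2 = {s3, t2}
  B3 = {s1, t3}
  B4 = {t0}
s0 ∈ B0, t0 ∈ B4 → different blocks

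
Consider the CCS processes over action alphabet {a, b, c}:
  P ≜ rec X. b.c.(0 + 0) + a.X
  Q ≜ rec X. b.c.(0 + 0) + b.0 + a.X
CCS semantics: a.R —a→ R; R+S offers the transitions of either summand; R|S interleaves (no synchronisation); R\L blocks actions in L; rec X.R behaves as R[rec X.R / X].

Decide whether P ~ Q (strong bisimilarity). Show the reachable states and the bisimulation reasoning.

P's transition system — 3 states:
  u0 = rec X. b.c.(0 + 0) + a.X ⊢ --a--▸ u0, --b--▸ u1
  u1 = c.(0 + 0) ⊢ --c--▸ u2
  u2 = 0 + 0 ⊢ stopped
Q's transition system — 4 states:
  v0 = rec X. b.c.(0 + 0) + b.0 + a.X ⊢ --a--▸ v0, --b--▸ v1, --b--▸ v2
  v1 = 0 ⊢ stopped
  v2 = c.(0 + 0) ⊢ --c--▸ v3
  v3 = 0 + 0 ⊢ stopped
Bisimilarity quotient blocks:
  B0 = {u0}
  B1 = {u1, v2}
  B2 = {u2, v1, v3}
  B3 = {v0}
u0 ∈ B0, v0 ∈ B3 → different blocks

NO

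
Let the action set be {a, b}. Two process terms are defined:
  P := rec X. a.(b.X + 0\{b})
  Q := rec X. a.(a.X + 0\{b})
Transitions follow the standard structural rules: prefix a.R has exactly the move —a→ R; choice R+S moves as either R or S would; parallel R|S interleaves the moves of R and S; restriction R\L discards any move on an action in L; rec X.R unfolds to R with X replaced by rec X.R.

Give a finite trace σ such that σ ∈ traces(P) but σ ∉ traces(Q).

LTS(P): 2 reachable states
  p0 = rec X. a.(b.X + 0\{b}) ⊢ —a→ p1
  p1 = b.(rec X. a.(b.X + 0\{b})) + 0\{b} ⊢ —b→ p0
LTS(Q): 2 reachable states
  q0 = rec X. a.(a.X + 0\{b}) ⊢ —a→ q1
  q1 = a.(rec X. a.(a.X + 0\{b})) + 0\{b} ⊢ —a→ q0
Run σ = ⟨ab⟩ on P: start {p0}
  [1] a ⇒ {p1}
  [2] b ⇒ {p0}
  ✓ P
Run σ = ⟨ab⟩ on Q: start {q0}
  [1] a ⇒ {q1}
  [2] b ⇒ no successor for Q

ab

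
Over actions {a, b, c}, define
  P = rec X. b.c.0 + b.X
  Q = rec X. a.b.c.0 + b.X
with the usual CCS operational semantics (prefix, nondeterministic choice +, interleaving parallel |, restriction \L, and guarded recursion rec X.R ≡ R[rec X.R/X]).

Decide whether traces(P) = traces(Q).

trace-distinct — witness ⟨bc⟩

Reachable graph of P (3 states):
  u0 = rec X. b.c.0 + b.X → =b=> u0, =b=> u1
  u1 = c.0 → =c=> u2
  u2 = 0 → stopped
Reachable graph of Q (4 states):
  v0 = rec X. a.b.c.0 + b.X → =a=> v1, =b=> v0
  v1 = b.c.0 → =b=> v2
  v2 = c.0 → =c=> v3
  v3 = 0 → stopped
Run σ = ⟨bc⟩ on P: start {u0}
  [1] b ⇒ {u0, u1}
  [2] c ⇒ {u2}
  P completes σ.
Run σ = ⟨bc⟩ on Q: start {v0}
  [1] b ⇒ {v0}
  [2] c ⇒ ∅ (Q stuck)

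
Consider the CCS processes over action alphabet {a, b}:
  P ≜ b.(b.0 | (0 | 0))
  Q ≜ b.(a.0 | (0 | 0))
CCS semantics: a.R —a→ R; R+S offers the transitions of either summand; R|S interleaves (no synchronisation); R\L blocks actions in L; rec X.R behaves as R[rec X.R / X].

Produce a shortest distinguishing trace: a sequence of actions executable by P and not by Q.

P's transition system — 3 states:
  u0 = b.(b.0 | (0 | 0)) ⊢ —b→ u1
  u1 = b.0 | (0 | 0) ⊢ —b→ u2
  u2 = 0 | (0 | 0) ⊢ (no moves)
Q's transition system — 3 states:
  v0 = b.(a.0 | (0 | 0)) ⊢ —b→ v1
  v1 = a.0 | (0 | 0) ⊢ —a→ v2
  v2 = 0 | (0 | 0) ⊢ (no moves)
Run σ = ⟨bb⟩ on P: start {u0}
  [1] b ⇒ {u1}
  [2] b ⇒ {u2}
  ✓ P
Run σ = ⟨bb⟩ on Q: start {v0}
  [1] b ⇒ {v1}
  [2] b ⇒ ∅  — Q cannot continue

bb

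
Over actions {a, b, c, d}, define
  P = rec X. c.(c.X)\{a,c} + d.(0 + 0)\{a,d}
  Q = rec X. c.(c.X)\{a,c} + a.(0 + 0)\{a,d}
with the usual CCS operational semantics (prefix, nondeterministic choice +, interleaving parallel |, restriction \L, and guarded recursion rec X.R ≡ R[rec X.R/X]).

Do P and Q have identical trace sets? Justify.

NO — witness ⟨d⟩

P's transition system — 3 states:
  s0 = rec X. c.(c.X)\{a,c} + d.(0 + 0)\{a,d} → -c-> s1, -d-> s2
  s1 = (c.(rec X. c.(c.X)\{a,c} + d.(0 + 0)\{a,d}))\{a,c} → (no moves)
  s2 = (0 + 0)\{a,d} → (no moves)
Q's transition system — 3 states:
  t0 = rec X. c.(c.X)\{a,c} + a.(0 + 0)\{a,d} → -a-> t1, -c-> t2
  t1 = (0 + 0)\{a,d} → (no moves)
  t2 = (c.(rec X. c.(c.X)\{a,c} + a.(0 + 0)\{a,d}))\{a,c} → (no moves)
Executing d from P (initial set {s0}):
  step 1 (d): {s2}
  — P admits the full trace.
Executing d from Q (initial set {t0}):
  step 1 (d): ∅ (Q stuck)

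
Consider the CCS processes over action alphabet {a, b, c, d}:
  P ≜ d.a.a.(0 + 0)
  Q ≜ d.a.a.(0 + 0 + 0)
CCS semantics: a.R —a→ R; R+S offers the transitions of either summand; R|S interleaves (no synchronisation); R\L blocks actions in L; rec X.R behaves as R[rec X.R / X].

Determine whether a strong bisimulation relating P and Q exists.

bisimilar

P's transition system — 4 states:
  p0 = d.a.a.(0 + 0) :: --d--▸ p1
  p1 = a.a.(0 + 0) :: --a--▸ p2
  p2 = a.(0 + 0) :: --a--▸ p3
  p3 = 0 + 0 :: ·
Q's transition system — 4 states:
  q0 = d.a.a.(0 + 0 + 0) :: --d--▸ q1
  q1 = a.a.(0 + 0 + 0) :: --a--▸ q2
  q2 = a.(0 + 0 + 0) :: --a--▸ q3
  q3 = 0 + 0 + 0 :: ·
Bisimilarity quotient blocks:
  B0 = {p0, q0}
  B1 = {p1, q1}
  B2 = {p2, q2}
  B3 = {p3, q3}
p0 ∈ B0, q0 ∈ B0 → same block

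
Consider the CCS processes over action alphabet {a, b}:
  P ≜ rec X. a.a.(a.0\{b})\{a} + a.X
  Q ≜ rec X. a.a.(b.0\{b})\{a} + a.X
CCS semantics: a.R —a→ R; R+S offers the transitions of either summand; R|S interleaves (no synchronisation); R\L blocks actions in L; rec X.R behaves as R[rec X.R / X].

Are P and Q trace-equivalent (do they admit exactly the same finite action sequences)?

P's transition system — 3 states:
  s0 = rec X. a.a.(a.0\{b})\{a} + a.X ⊢ =a=> s0, =a=> s1
  s1 = a.(a.0\{b})\{a} ⊢ =a=> s2
  s2 = (a.0\{b})\{a} ⊢ ·
Q's transition system — 4 states:
  t0 = rec X. a.a.(b.0\{b})\{a} + a.X ⊢ =a=> t0, =a=> t1
  t1 = a.(b.0\{b})\{a} ⊢ =a=> t2
  t2 = (b.0\{b})\{a} ⊢ =b=> t3
  t3 = 0\{b}\{a} ⊢ ·
Trace ⟨aab⟩ through Q, begin at {t0}:
  [1] a ⇒ {t0, t1}
  [2] a ⇒ {t0, t1, t2}
  [3] b ⇒ {t3}
  ✓ Q
Trace ⟨aab⟩ through P, begin at {s0}:
  [1] a ⇒ {s0, s1}
  [2] a ⇒ {s0, s1, s2}
  [3] b ⇒ ∅ (P stuck)

traces(P) ≠ traces(Q) — witness ⟨aab⟩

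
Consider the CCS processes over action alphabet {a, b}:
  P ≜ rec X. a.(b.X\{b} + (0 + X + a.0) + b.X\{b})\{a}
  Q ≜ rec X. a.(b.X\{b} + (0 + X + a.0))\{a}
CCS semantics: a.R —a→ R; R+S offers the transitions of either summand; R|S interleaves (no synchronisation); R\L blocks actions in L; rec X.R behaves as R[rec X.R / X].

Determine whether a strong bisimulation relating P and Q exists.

P ~ Q

P's transition system — 3 states:
  m0 = rec X. a.(b.X\{b} + (0 + X + a.0) + b.X\{b})\{a} has moves -a-> m1
  m1 = (b.(rec X. a.(b.X\{b} + (0 + X + a.0) + b.X\{b})\{a})\{b} + (0 + (rec X. a.(b.X\{b} + (0 + X + a.0) + b.X\{b})\{a}) + a.0) + b.(rec X. a.(b.X\{b} + (0 + X + a.0) + b.X\{b})\{a})\{b})\{a} has moves -b-> m2
  m2 = (rec X. a.(b.X\{b} + (0 + X + a.0) + b.X\{b})\{a})\{b}\{a} has moves ∅
Q's transition system — 3 states:
  n0 = rec X. a.(b.X\{b} + (0 + X + a.0))\{a} has moves -a-> n1
  n1 = (b.(rec X. a.(b.X\{b} + (0 + X + a.0))\{a})\{b} + (0 + (rec X. a.(b.X\{b} + (0 + X + a.0))\{a}) + a.0))\{a} has moves -b-> n2
  n2 = (rec X. a.(b.X\{b} + (0 + X + a.0))\{a})\{b}\{a} has moves ∅
Coarsest stable partition (strong bisimilarity classes):
  B0 = {m0, n0}
  B1 = {m1, n1}
  B2 = {m2, n2}
m0 ∈ B0, n0 ∈ B0 → same block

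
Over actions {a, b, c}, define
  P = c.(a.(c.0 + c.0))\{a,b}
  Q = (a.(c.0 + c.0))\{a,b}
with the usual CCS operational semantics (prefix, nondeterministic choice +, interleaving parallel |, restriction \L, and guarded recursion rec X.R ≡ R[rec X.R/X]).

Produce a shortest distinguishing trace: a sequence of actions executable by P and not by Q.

P's transition system — 2 states:
  m0 = c.(a.(c.0 + c.0))\{a,b} ⊢ ··c··> m1
  m1 = (a.(c.0 + c.0))\{a,b} ⊢ deadlocked
Q's transition system — 1 states:
  n0 = (a.(c.0 + c.0))\{a,b} ⊢ deadlocked
Executing c from P (initial set {m0}):
  [1] c ⇒ {m1}
  ✓ P
Executing c from Q (initial set {n0}):
  [1] c ⇒ ∅  — Q cannot continue

c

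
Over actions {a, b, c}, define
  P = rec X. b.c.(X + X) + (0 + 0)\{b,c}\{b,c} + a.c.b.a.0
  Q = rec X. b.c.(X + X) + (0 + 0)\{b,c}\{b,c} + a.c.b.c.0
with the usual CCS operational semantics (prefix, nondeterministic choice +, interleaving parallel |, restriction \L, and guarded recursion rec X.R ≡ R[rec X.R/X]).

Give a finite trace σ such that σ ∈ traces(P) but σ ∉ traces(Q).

acba

Reachable graph of P (7 states):
  p0 = rec X. b.c.(X + X) + (0 + 0)\{b,c}\{b,c} + a.c.b.a.0 → —a→ p1, —b→ p2
  p1 = c.b.a.0 → —c→ p3
  p2 = c.((rec X. b.c.(X + X) + (0 + 0)\{b,c}\{b,c} + a.c.b.a.0) + (rec X. b.c.(X + X) + (0 + 0)\{b,c}\{b,c} + a.c.b.a.0)) → —c→ p4
  p3 = b.a.0 → —b→ p5
  p4 = (rec X. b.c.(X + X) + (0 + 0)\{b,c}\{b,c} + a.c.b.a.0) + (rec X. b.c.(X + X) + (0 + 0)\{b,c}\{b,c} + a.c.b.a.0) → —a→ p1, —b→ p2
  p5 = a.0 → —a→ p6
  p6 = 0 → stopped
Reachable graph of Q (7 states):
  q0 = rec X. b.c.(X + X) + (0 + 0)\{b,c}\{b,c} + a.c.b.c.0 → —a→ q1, —b→ q2
  q1 = c.b.c.0 → —c→ q3
  q2 = c.((rec X. b.c.(X + X) + (0 + 0)\{b,c}\{b,c} + a.c.b.c.0) + (rec X. b.c.(X + X) + (0 + 0)\{b,c}\{b,c} + a.c.b.c.0)) → —c→ q4
  q3 = b.c.0 → —b→ q5
  q4 = (rec X. b.c.(X + X) + (0 + 0)\{b,c}\{b,c} + a.c.b.c.0) + (rec X. b.c.(X + X) + (0 + 0)\{b,c}\{b,c} + a.c.b.c.0) → —a→ q1, —b→ q2
  q5 = c.0 → —c→ q6
  q6 = 0 → stopped
Trace ⟨acba⟩ through P, begin at {p0}:
  after a @ step 1: {p1}
  after c @ step 2: {p3}
  after b @ step 3: {p5}
  after a @ step 4: {p6}
  P completes σ.
Trace ⟨acba⟩ through Q, begin at {q0}:
  after a @ step 1: {q1}
  after c @ step 2: {q3}
  after b @ step 3: {q5}
  after a @ step 4: no successor for Q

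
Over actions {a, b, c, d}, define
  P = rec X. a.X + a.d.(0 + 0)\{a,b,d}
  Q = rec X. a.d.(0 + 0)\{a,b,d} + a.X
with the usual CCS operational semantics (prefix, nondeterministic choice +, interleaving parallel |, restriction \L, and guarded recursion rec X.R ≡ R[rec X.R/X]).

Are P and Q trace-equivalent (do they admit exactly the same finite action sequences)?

trace-equivalent

LTS(P): 3 reachable states
  s0 = rec X. a.X + a.d.(0 + 0)\{a,b,d} | =a=> s0, =a=> s1
  s1 = d.(0 + 0)\{a,b,d} | =d=> s2
  s2 = (0 + 0)\{a,b,d} | ∅
LTS(Q): 3 reachable states
  t0 = rec X. a.d.(0 + 0)\{a,b,d} + a.X | =a=> t0, =a=> t1
  t1 = d.(0 + 0)\{a,b,d} | =d=> t2
  t2 = (0 + 0)\{a,b,d} | ∅
Coarsest stable partition (strong bisimilarity classes):
  B0 = {s0, t0}
  B1 = {s1, t1}
  B2 = {s2, t2}
s0 ∈ B0, t0 ∈ B0 → same block
Bisimilar ⇒ trace-equivalent.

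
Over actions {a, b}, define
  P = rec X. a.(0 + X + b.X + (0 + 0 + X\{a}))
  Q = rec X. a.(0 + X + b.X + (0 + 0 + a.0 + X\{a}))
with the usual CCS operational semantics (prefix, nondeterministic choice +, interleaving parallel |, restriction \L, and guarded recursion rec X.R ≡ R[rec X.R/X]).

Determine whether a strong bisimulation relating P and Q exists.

NO

LTS(P): 2 reachable states
  s0 = rec X. a.(0 + X + b.X + (0 + 0 + X\{a})) | --a--▸ s1
  s1 = 0 + (rec X. a.(0 + X + b.X + (0 + 0 + X\{a}))) + b.(rec X. a.(0 + X + b.X + (0 + 0 + X\{a}))) + (0 + 0 + (rec X. a.(0 + X + b.X + (0 + 0 + X\{a})))\{a}) | --a--▸ s1, --b--▸ s0
LTS(Q): 3 reachable states
  t0 = rec X. a.(0 + X + b.X + (0 + 0 + a.0 + X\{a})) | --a--▸ t1
  t1 = 0 + (rec X. a.(0 + X + b.X + (0 + 0 + a.0 + X\{a}))) + b.(rec X. a.(0 + X + b.X + (0 + 0 + a.0 + X\{a}))) + (0 + 0 + a.0 + (rec X. a.(0 + X + b.X + (0 + 0 + a.0 + X\{a})))\{a}) | --a--▸ t1, --a--▸ t2, --b--▸ t0
  t2 = 0 | stopped
Coarsest stable partition (strong bisimilarity classes):
  B0 = {s0}
  B1 = {s1}
  B2 = {t0}
  B3 = {t1}
  B4 = {t2}
s0 ∈ B0, t0 ∈ B2 → different blocks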